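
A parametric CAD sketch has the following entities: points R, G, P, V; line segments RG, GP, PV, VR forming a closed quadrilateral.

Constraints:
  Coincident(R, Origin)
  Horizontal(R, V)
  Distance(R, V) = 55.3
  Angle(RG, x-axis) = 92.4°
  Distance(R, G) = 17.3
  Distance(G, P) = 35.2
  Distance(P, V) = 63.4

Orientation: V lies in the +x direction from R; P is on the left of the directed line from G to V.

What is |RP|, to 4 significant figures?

51.05

Checks: |GP| = 35.20 ✓; |PV| = 63.40 ✓.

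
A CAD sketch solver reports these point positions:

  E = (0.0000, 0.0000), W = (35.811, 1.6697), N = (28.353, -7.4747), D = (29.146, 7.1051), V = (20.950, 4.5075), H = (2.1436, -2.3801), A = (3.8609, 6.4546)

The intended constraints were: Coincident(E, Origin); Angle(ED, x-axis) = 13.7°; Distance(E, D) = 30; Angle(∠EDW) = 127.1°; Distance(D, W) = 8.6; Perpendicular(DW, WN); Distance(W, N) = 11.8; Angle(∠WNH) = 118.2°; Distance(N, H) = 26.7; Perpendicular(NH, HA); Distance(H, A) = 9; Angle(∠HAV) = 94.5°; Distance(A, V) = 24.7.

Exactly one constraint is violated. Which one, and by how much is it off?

Distance(A, V) = 24.7 — off by 7.50.

E = (0.00, 0.00) ✓; ED at 13.70° ✓; |ED| = 30.00 ✓; ∠EDW = 127.1° ✓; |DW| = 8.600 ✓; ∠(DW, WN) = 90.00° ✓; |WN| = 11.80 ✓; ∠WNH = 118.2° ✓; |NH| = 26.70 ✓; ∠(NH, HA) = 90.00° ✓; |HA| = 9.000 ✓; ∠HAV = 94.50° ✓; |AV| = 17.20 ✗.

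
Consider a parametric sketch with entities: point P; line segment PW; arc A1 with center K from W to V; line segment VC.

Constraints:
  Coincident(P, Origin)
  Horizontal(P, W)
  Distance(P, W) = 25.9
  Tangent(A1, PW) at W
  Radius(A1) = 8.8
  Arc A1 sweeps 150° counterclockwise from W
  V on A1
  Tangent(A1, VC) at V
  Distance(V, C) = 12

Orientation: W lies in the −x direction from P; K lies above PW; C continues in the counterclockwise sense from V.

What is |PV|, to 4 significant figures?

27.05

P is at the origin; PW is horizontal with |PW| = 25.9 and W on the −x side, so W = (-25.90, 0.000). A1 meets PW tangentially, so KW is at right angles to PW, so K = W + (0, 8.8) = (-25.90, 8.800). On A1, W sits at bearing -90° from K; a 150° counterclockwise sweep puts V at bearing 60°, so V = K + 8.8·(cos 60°, sin 60°) = (-21.50, 16.42). Then |PV| = |V − P| = 27.05.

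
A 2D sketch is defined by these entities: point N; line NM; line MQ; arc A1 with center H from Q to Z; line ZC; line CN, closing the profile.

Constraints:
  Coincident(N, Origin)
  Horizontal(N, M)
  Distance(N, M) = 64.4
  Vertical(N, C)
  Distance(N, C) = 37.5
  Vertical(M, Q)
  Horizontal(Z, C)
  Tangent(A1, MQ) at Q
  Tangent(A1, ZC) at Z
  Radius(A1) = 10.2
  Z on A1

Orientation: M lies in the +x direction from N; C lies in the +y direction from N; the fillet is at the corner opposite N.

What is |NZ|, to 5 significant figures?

65.908

The virtual corner opposite N is at (64.400, 37.500). A1 meets MQ tangentially, so HQ is at right angles to MQ and the tangent condition forces HZ to be normal to ZC, with radius 10.2, so the center H sits 10.2 in from both sides at H = (54.200, 27.300). That places the tangent points at Q = (64.400, 27.300) on MQ and Z = (54.200, 37.500) on ZC. Then |NZ| = |Z − N| = 65.908.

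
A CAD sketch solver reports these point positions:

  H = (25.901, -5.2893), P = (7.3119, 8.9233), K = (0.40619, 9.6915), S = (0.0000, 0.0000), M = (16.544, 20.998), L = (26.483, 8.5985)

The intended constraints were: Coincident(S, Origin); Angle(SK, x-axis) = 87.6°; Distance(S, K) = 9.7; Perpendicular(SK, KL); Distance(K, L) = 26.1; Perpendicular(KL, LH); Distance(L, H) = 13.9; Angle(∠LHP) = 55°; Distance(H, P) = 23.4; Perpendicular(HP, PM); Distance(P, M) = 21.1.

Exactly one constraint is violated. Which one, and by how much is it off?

Distance(P, M) = 21.1 — off by 5.90.

S = (0.00, 0.00) ✓; SK at 87.60° ✓; |SK| = 9.700 ✓; ∠(SK, KL) = 90.00° ✓; |KL| = 26.10 ✓; ∠(KL, LH) = 90.00° ✓; |LH| = 13.90 ✓; ∠LHP = 55.00° ✓; |HP| = 23.40 ✓; ∠(HP, PM) = 90.00° ✓; |PM| = 15.20 ✗.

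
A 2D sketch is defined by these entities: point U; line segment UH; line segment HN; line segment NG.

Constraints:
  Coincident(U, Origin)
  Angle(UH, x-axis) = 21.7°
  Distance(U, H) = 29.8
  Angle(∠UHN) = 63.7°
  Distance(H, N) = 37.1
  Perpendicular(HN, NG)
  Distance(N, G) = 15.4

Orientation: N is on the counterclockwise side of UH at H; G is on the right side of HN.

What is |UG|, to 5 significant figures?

48.423

∠UHN = 63.7°, so HN runs at 21.7° + (180° − 63.7°) = 138.00° from the x-axis; with |HN| = 37.1, N = H + 37.1·(cos 138.00°, sin 138.00°) = (0.11748, 35.843). The perpendicularity gives NG at right angles to HN; with |NG| = 15.4 on the right of HN, G = N + 15.4·(0.66913, 0.74314) = (10.422, 47.288). Then |UG| = |G − U| = 48.423.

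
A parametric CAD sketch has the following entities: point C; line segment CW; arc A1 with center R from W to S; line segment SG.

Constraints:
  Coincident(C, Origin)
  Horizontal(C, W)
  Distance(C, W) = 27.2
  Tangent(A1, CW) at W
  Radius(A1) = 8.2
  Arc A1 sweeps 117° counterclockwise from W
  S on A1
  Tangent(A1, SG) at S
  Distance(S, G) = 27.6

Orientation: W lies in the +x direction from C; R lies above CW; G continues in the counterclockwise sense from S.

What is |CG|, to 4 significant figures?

42.62

On A1, W sits at bearing -90° from R; a 117° counterclockwise sweep puts S at bearing 27°, so S = R + 8.2·(cos 27°, sin 27°) = (34.51, 11.92). The tangent condition forces RS to be normal to SG, so SG runs along (−sin 27°, cos 27°); with |SG| = 27.6, G = (21.98, 36.51). Then |CG| = |G − C| = 42.62.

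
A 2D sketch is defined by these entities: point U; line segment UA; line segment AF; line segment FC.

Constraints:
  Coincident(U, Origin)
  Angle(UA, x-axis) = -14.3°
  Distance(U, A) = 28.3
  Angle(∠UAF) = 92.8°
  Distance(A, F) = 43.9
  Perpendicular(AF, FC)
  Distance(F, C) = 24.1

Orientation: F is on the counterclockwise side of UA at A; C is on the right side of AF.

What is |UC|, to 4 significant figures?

69.23

∠UAF = 92.8°, so AF runs at -14.3° + (180° − 92.8°) = 72.90° from the x-axis; with |AF| = 43.9, F = A + 43.9·(cos 72.90°, sin 72.90°) = (40.33, 34.97). AF is perpendicular to FC; with |FC| = 24.1 on the right of AF, C = F + 24.1·(0.9558, -0.2940) = (63.37, 27.88). Then |UC| = |C − U| = 69.23.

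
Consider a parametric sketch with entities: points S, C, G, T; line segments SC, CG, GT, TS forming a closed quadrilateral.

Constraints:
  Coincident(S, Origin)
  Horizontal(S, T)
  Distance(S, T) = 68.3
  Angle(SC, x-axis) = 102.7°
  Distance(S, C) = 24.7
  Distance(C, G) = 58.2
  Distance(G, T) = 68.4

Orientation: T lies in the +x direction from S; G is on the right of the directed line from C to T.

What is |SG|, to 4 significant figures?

33.50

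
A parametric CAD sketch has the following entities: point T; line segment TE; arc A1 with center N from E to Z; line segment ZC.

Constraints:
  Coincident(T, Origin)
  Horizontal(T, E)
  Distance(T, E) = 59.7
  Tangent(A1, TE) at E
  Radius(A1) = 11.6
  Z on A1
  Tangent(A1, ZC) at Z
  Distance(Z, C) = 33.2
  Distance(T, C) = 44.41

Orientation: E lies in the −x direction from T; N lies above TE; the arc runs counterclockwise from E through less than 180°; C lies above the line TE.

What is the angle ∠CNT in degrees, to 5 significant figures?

46.154°

T is at the origin; T and E share the same y with |TE| = 59.7 and E on the −x side, so E = (-59.700, 0.0000). A1 meets TE tangentially, so NE is at right angles to TE, so N = E + (0, 11.6) = (-59.700, 11.600). Since NZ ⟂ ZC (tangency), |NC| = √(11.6² + 33.2²) = 35.168 regardless of where Z sits on A1. So C lies on both circle(T, 44.41) and circle(N, 35.168); the above-TE intersection is C = (-30.948, 31.851). Z is the foot of the tangent from C: Z = (-50.266, 4.8502).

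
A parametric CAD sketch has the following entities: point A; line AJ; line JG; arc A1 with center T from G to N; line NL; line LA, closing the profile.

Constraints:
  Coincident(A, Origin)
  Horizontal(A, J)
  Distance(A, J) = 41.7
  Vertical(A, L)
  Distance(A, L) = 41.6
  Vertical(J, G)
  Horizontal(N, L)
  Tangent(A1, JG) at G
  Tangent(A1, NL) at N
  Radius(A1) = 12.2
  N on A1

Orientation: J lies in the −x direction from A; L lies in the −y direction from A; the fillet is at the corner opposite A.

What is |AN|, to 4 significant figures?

51.00

A is at the origin; AJ is horizontal with |AJ| = 41.7 and J on the −x side, so J = (-41.70, 0.000). AL is vertical with |AL| = 41.6 and L on the −y side, so L = (0.000, -41.60). The virtual corner opposite A is at (-41.70, -41.60). A1 meets JG tangentially, so TG is at right angles to JG and the tangent condition forces TN to be normal to NL, with radius 12.2, so the center T sits 12.2 in from both sides at T = (-29.50, -29.40). That places the tangent points at G = (-41.70, -29.40) on JG and N = (-29.50, -41.60) on NL. Then |AN| = |N − A| = 51.00.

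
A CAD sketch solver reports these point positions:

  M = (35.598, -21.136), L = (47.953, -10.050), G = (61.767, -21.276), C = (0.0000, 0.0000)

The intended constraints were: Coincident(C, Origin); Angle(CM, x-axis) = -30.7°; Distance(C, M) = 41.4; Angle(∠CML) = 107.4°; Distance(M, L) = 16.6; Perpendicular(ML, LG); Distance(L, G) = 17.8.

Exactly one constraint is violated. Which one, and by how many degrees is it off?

Perpendicular(ML, LG) — off by 9.00°.

C = (0.00, 0.00) ✓; CM at -30.70° ✓; |CM| = 41.40 ✓; ∠CML = 107.4° ✓; |ML| = 16.60 ✓; ∠(ML, LG) = 81.00° ✗; |LG| = 17.80 ✓.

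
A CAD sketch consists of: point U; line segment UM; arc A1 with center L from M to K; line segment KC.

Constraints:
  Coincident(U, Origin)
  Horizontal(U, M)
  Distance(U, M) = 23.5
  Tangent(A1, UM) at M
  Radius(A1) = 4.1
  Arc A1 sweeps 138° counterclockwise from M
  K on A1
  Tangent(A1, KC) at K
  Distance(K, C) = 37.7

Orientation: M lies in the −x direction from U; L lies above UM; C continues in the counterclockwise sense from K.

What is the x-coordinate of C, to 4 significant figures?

-48.77

On A1, M sits at bearing -90° from L; a 138° counterclockwise sweep puts K at bearing 48°, so K = L + 4.1·(cos 48°, sin 48°) = (-20.76, 7.147). The tangent condition forces LK to be normal to KC, so KC runs along (−sin 48°, cos 48°); with |KC| = 37.7, C = (-48.77, 32.37). So C.x = -48.77.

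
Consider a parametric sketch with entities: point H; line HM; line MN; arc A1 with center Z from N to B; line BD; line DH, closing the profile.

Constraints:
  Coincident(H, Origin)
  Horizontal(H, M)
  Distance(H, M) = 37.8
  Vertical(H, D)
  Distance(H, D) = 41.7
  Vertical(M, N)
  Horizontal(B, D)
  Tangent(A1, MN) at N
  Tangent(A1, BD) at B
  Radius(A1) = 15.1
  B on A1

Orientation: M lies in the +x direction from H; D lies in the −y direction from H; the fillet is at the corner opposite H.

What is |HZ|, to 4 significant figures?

34.97

H and D share the same x with |HD| = 41.7 and D on the −y side, so D = (0.000, -41.70). The virtual corner opposite H is at (37.80, -41.70). The tangent condition forces ZN to be normal to MN and A1 meets BD tangentially, so ZB is at right angles to BD, with radius 15.1, so the center Z sits 15.1 in from both sides at Z = (22.70, -26.60). Then |HZ| = |Z − H| = 34.97.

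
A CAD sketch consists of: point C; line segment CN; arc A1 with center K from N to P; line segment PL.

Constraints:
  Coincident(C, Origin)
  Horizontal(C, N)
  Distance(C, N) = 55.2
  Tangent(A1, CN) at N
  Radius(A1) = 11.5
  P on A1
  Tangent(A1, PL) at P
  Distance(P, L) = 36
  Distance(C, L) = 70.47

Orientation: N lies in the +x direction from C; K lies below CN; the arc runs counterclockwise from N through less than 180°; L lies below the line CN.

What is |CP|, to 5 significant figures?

45.976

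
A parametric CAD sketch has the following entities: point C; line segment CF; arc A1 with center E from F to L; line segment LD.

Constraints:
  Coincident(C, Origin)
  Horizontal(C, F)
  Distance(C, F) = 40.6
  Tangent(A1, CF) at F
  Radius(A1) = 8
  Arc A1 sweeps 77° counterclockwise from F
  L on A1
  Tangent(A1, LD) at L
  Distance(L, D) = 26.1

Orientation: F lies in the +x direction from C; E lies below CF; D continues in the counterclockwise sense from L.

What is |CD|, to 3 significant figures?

41.5

C is at the origin; CF is horizontal with |CF| = 40.6 and F on the +x side, so F = (40.6, 0.00). The tangent condition forces EF to be normal to CF, so E = F + (0, -8) = (40.6, -8.00). On A1, F sits at bearing 90° from E; a 77° counterclockwise sweep puts L at bearing 167°, so L = E + 8.0·(cos 167°, sin 167°) = (32.8, -6.20). The tangent condition forces EL to be normal to LD, so LD runs along (−sin 167°, cos 167°); with |LD| = 26.1, D = (26.9, -31.6). Then |CD| = |D − C| = 41.5.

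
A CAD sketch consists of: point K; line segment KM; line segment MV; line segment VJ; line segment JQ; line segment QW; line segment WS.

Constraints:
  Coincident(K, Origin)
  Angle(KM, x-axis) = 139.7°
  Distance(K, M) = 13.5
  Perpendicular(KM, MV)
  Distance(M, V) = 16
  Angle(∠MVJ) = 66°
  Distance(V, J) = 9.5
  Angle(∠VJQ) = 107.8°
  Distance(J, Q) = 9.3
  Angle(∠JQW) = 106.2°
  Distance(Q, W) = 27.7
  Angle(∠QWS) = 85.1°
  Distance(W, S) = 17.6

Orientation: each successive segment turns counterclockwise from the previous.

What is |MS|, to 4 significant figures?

26.30

∠JQW = 106.2° gives QW at 129.7° from the x-axis; with |QW| = 27.7, W = (-24.01, 22.88). ∠QWS = 85.1° gives WS at -135.4° from the x-axis; with |WS| = 17.6, S = (-36.54, 10.52). Then |MS| = |S − M| = 26.30.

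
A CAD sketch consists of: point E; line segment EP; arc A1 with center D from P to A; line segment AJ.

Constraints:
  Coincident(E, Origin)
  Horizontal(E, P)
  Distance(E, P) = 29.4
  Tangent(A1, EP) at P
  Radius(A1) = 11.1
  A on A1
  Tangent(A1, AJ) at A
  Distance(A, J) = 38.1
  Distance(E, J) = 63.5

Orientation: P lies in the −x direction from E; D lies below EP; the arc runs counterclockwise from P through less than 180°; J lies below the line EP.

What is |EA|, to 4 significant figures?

42.03

Checks: ∠(DP, PE) = 90.00° ✓; |DP| = 11.10 ✓; |DA| = 11.10 ✓; ∠(DA, AJ) = 90.00° ✓; |AJ| = 38.10 ✓; |EJ| = 63.50 ✓.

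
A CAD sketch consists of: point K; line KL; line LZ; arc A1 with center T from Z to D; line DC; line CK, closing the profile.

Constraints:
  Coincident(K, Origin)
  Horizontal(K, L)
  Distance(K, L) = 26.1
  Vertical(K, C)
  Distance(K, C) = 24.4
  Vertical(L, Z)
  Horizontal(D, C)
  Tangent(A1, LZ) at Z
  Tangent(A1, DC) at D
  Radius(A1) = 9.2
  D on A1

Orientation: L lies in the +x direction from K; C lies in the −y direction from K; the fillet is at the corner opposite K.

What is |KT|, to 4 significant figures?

22.73

K is at the origin; K and L share the same y with |KL| = 26.1 and L on the +x side, so L = (26.10, 0.000). K and C share the same x with |KC| = 24.4 and C on the −y side, so C = (0.000, -24.40). The virtual corner opposite K is at (26.10, -24.40). A1 meets LZ tangentially, so TZ is at right angles to LZ and since A1 is tangent to DC there, TD ⟂ DC, with radius 9.2, so the center T sits 9.2 in from both sides at T = (16.90, -15.20). Then |KT| = |T − K| = 22.73.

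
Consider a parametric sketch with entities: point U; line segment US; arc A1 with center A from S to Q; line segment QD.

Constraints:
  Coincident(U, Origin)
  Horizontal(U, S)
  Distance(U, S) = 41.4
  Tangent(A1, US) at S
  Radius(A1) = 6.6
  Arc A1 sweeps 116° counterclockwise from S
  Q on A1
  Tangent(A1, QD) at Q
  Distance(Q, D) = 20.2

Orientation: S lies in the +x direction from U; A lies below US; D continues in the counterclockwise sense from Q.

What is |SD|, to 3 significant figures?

27.8

On A1, S sits at bearing 90° from A; a 116° counterclockwise sweep puts Q at bearing 206°, so Q = A + 6.6·(cos 206°, sin 206°) = (35.5, -9.49). Since A1 is tangent to QD there, AQ ⟂ QD, so QD runs along (−sin 206°, cos 206°); with |QD| = 20.2, D = (44.3, -27.6). Then |SD| = |D − S| = 27.8.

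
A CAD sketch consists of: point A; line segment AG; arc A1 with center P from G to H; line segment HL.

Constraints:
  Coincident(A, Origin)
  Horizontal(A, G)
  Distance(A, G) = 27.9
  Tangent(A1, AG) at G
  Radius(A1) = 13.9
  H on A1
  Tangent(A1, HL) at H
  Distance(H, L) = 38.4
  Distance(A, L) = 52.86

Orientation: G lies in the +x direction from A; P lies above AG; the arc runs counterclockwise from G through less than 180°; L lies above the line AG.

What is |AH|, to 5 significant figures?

44.677

Checks: A.y = 0.00, G.y = 0.00 ✓; |PH| = 13.90 ✓; ∠(PH, HL) = 90.00° ✓; |HL| = 38.40 ✓; |AL| = 52.86 ✓.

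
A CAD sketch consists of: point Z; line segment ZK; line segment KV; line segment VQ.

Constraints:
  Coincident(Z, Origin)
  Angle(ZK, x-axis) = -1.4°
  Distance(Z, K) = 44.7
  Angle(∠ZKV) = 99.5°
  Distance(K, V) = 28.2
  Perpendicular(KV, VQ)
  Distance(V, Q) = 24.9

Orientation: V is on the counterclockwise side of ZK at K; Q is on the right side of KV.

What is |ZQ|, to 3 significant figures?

77.6

∠ZKV = 99.5°, so KV runs at -1.4° + (180° − 99.5°) = 79.1° from the x-axis; with |KV| = 28.2, V = K + 28.2·(cos 79.1°, sin 79.1°) = (50.0, 26.6). KV ⟂ VQ; with |VQ| = 24.9 on the right of KV, Q = V + 24.9·(0.982, -0.189) = (74.5, 21.9). Then |ZQ| = |Q − Z| = 77.6.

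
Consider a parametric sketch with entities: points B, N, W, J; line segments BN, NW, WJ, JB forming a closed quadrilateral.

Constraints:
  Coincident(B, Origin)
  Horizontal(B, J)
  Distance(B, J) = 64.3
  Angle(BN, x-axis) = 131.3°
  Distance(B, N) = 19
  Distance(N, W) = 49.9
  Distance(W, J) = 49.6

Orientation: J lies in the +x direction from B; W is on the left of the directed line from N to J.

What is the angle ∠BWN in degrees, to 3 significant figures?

22.1°

B is at the origin; BJ is horizontal with |BJ| = 64.3 and J in +x, so J = (64.3, 0). BN runs at 131.3° with |BN| = 19.0, so N = (-12.5, 14.3). W is determined by |NW| = 49.9 and |WJ| = 49.6 together: it lies at the intersection of circle(N, 49.9) and circle(J, 49.6). With |NJ| = 78.2, the foot of the radical line on NJ is 39.3 from N and the perpendicular offset is √(49.9² − 39.3²) = 30.8. Taking the left-of-NJ solution: W = (31.7, 37.4).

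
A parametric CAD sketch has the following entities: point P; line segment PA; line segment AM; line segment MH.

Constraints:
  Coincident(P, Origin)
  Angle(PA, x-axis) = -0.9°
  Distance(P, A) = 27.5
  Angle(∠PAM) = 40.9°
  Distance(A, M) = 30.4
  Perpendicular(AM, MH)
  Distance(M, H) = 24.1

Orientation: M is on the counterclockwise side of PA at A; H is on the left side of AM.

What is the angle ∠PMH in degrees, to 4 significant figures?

28.10°

P is at the origin; PA runs at -0.9° with length 27.5, so A = 27.5·(cos -0.9°, sin -0.9°) = (27.50, -0.4320). ∠PAM = 40.9°, so AM runs at -0.9° + (180° − 40.9°) = 138.2° from the x-axis; with |AM| = 30.4, M = A + 30.4·(cos 138.2°, sin 138.2°) = (4.834, 19.83). AM is perpendicular to MH; with |MH| = 24.1 on the left of AM, H = M + 24.1·(-0.6665, -0.7455) = (-11.23, 1.865). Then cos ∠PMH = MP·MH / (|MP||MH|), giving 28.10°.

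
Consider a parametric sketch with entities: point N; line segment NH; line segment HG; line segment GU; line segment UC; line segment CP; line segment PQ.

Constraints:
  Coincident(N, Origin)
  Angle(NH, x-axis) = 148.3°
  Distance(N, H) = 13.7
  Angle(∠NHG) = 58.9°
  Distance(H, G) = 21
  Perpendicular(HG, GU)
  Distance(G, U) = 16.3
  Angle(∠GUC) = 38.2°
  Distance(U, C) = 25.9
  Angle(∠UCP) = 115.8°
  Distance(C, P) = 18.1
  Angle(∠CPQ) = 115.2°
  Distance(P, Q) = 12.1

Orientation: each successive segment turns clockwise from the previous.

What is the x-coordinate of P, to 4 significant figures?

-9.456

N is at the origin; NH runs at 148.3° with length 13.7, so H = (-11.66, 7.199). ∠NHG = 58.9° gives HG at 27.20° from the x-axis; with |HG| = 21.0, G = (7.022, 16.80). HG is perpendicular to GU, so GU runs at -62.80°; with |GU| = 16.3, U = (14.47, 2.301). ∠GUC = 38.2° gives UC at 155.4° from the x-axis; with |UC| = 25.9, C = (-9.077, 13.08). ∠UCP = 115.8° gives CP at 91.20° from the x-axis; with |CP| = 18.1, P = (-9.456, 31.18). So P.x = -9.456.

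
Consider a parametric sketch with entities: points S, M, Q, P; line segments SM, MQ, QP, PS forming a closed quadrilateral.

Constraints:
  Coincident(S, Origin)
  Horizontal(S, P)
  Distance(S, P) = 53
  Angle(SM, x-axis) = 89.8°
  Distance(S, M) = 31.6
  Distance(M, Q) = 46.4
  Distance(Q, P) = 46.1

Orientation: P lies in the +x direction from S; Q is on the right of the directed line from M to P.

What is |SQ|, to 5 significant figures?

16.614

Checks: |MQ| = 46.40 ✓; |QP| = 46.10 ✓.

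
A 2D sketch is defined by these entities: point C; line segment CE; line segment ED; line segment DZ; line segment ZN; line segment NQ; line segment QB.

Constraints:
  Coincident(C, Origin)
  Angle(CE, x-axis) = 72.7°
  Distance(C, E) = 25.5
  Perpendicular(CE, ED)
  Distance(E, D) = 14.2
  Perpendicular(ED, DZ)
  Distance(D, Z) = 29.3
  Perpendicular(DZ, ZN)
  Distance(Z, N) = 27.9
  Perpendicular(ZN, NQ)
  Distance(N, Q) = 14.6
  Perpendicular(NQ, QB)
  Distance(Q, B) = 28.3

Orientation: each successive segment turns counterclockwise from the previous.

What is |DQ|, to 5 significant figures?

31.536

C is at the origin; CE runs at 72.7° with length 25.5, so E = (7.5831, 24.346). The perpendicularity gives ED at right angles to CE, so ED runs at 162.70°; with |ED| = 14.2, D = (-5.9745, 28.569). ED is perpendicular to DZ, so DZ runs at -107.30°; with |DZ| = 29.3, Z = (-14.688, 0.59463). DZ ⟂ ZN, so ZN runs at -17.300°; with |ZN| = 27.9, N = (11.950, -7.7021). The perpendicularity gives NQ at right angles to ZN, so NQ runs at 72.700°; with |NQ| = 14.6, Q = (16.292, 6.2374). Then |DQ| = |Q − D| = 31.536.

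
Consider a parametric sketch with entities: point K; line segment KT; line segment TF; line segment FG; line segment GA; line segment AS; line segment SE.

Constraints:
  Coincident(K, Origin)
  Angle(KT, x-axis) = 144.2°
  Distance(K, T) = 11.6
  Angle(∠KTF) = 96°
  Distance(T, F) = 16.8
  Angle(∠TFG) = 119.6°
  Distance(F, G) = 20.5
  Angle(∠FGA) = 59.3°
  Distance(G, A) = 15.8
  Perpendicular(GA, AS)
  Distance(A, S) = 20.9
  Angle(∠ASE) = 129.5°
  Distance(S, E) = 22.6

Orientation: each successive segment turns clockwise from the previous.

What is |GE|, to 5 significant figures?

35.313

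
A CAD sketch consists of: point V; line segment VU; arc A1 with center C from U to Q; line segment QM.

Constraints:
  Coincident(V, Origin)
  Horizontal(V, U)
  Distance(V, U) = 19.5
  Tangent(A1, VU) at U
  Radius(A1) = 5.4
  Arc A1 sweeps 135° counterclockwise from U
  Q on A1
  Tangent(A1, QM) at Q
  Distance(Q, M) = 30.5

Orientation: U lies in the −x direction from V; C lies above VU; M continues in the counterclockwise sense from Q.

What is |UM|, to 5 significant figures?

35.535

On A1, U sits at bearing -90° from C; a 135° counterclockwise sweep puts Q at bearing 45°, so Q = C + 5.4·(cos 45°, sin 45°) = (-15.682, 9.2184). The tangent condition forces CQ to be normal to QM, so QM runs along (−sin 45°, cos 45°); with |QM| = 30.5, M = (-37.248, 30.785). Then |UM| = |M − U| = 35.535.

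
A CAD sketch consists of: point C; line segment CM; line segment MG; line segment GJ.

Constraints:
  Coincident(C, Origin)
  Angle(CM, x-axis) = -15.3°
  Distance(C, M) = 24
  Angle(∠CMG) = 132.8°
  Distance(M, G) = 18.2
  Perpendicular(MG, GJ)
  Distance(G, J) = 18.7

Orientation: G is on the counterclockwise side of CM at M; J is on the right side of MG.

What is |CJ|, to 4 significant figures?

50.09

∠CMG = 132.8°, so MG runs at -15.3° + (180° − 132.8°) = 31.90° from the x-axis; with |MG| = 18.2, G = M + 18.2·(cos 31.90°, sin 31.90°) = (38.60, 3.285). The perpendicularity gives GJ at right angles to MG; with |GJ| = 18.7 on the right of MG, J = G + 18.7·(0.5284, -0.8490) = (48.48, -12.59). Then |CJ| = |J − C| = 50.09.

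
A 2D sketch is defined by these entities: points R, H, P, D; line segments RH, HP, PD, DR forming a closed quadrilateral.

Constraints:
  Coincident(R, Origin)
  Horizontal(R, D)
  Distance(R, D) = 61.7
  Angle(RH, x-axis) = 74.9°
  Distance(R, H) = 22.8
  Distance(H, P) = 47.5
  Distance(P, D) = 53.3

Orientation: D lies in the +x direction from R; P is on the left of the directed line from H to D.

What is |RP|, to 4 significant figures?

66.90

Checks: |HP| = 47.50 ✓; |PD| = 53.30 ✓.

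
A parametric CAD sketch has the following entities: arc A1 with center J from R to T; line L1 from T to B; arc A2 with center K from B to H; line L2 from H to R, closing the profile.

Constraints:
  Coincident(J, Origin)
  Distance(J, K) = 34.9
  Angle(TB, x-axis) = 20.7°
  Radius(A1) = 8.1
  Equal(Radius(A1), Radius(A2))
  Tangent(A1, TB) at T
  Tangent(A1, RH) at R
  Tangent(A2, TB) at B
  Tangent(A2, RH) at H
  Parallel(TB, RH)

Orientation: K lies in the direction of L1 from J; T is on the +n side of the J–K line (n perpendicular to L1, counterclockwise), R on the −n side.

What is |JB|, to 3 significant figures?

35.8

The slot axis is L1's direction at 20.7°, so u = (cos 20.7°, sin 20.7°) = (0.935, 0.353) and n = (−sin 20.7°, cos 20.7°) = (-0.353, 0.935). J is at the origin and K lies 34.9 along u from J, so K = 34.9·u = (32.6, 12.3). Tangency of A1 to both parallel lines with radius 8.1 puts T and R at J ± 8.1·n: T = (-2.86, 7.58), R = (2.86, -7.58). Equal radii place B and H the same way about K: B = K + 8.1·n = (29.8, 19.9), H = K − 8.1·n = (35.5, 4.76). Then |JB| = |B − J| = 35.8.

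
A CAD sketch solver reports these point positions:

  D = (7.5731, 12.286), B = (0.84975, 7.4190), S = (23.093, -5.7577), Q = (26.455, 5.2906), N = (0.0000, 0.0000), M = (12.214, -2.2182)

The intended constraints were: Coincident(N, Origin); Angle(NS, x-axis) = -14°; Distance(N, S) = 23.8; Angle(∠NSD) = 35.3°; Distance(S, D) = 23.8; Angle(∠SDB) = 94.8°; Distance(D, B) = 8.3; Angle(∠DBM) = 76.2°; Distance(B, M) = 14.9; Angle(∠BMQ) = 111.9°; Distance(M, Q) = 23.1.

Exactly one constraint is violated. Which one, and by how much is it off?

Distance(M, Q) = 23.1 — off by 7.00.

N = (0.00, 0.00) ✓; NS at -14.00° ✓; |NS| = 23.80 ✓; ∠NSD = 35.30° ✓; |SD| = 23.80 ✓; ∠SDB = 94.80° ✓; |DB| = 8.300 ✓; ∠DBM = 76.20° ✓; |BM| = 14.90 ✓; ∠BMQ = 111.9° ✓; |MQ| = 16.10 ✗.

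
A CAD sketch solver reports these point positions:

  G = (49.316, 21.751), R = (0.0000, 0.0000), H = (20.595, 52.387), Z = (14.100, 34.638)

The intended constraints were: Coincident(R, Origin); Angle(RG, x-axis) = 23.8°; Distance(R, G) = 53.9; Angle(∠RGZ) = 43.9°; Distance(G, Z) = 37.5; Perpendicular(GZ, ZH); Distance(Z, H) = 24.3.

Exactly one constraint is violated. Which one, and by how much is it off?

Distance(Z, H) = 24.3 — off by 5.40.

R = (0.00, 0.00) ✓; RG at 23.80° ✓; |RG| = 53.90 ✓; ∠RGZ = 43.90° ✓; |GZ| = 37.50 ✓; ∠(GZ, ZH) = 90.00° ✓; |ZH| = 18.90 ✗.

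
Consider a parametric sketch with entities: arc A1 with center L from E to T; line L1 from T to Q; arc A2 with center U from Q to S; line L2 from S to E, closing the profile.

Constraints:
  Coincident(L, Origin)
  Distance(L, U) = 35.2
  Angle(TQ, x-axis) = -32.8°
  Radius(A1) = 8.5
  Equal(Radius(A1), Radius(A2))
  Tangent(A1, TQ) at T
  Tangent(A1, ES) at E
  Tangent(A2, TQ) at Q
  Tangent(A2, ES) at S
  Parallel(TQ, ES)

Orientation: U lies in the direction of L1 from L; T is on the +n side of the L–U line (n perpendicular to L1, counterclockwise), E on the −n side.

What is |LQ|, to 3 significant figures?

36.2

The slot axis is L1's direction at -32.8°, so u = (cos -32.8°, sin -32.8°) = (0.841, -0.542) and n = (−sin -32.8°, cos -32.8°) = (0.542, 0.841). L is at the origin and U lies 35.2 along u from L, so U = 35.2·u = (29.6, -19.1). Tangency of A1 to both parallel lines with radius 8.5 puts T and E at L ± 8.5·n: T = (4.60, 7.14), E = (-4.60, -7.14). Equal radii place Q and S the same way about U: Q = U + 8.5·n = (34.2, -11.9), S = U − 8.5·n = (25.0, -26.2). Then |LQ| = |Q − L| = 36.2.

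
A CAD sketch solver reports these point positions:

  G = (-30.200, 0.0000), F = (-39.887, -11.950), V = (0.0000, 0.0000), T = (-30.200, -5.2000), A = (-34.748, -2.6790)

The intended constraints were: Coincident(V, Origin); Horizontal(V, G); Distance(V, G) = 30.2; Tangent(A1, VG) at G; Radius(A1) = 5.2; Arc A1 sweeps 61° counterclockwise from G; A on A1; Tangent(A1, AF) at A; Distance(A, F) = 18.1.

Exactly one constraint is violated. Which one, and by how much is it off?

Distance(A, F) = 18.1 — off by 7.50.

V = (0.00, 0.00) ✓; V.y = 0.00, G.y = 0.00 ✓; |VG| = 30.20 ✓; ∠(TG, GV) = 90.00° ✓; |TG| = 5.200 ✓; bearing(T→A) − bearing(T→G) = 61.00° ✓; |TA| = 5.200 ✓; ∠(TA, AF) = 90.00° ✓; |AF| = 10.60 ✗.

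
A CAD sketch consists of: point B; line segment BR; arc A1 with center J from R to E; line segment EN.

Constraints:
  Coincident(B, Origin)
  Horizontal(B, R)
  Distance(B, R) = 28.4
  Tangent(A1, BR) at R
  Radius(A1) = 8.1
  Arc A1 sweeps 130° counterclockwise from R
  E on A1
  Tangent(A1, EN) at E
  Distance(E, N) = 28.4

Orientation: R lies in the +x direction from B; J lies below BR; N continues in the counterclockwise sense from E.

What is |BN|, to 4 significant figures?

53.53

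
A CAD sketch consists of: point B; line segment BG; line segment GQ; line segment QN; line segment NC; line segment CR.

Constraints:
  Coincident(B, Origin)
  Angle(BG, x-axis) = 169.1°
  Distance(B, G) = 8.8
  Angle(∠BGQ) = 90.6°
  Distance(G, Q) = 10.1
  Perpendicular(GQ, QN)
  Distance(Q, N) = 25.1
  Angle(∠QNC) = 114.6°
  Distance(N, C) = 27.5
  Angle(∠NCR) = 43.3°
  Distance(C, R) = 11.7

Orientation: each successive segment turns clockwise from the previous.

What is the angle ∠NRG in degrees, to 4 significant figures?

66.09°

B is at the origin; BG runs at 169.1° with length 8.8, so G = (-8.641, 1.664). ∠BGQ = 90.6° gives GQ at 79.70° from the x-axis; with |GQ| = 10.1, Q = (-6.835, 11.60). GQ is perpendicular to QN, so QN runs at -10.30°; with |QN| = 25.1, N = (17.86, 7.113). ∠QNC = 114.6° gives NC at -75.70° from the x-axis; with |NC| = 27.5, C = (24.65, -19.53). ∠NCR = 43.3° gives CR at 147.6° from the x-axis; with |CR| = 11.7, R = (14.77, -13.27). Then cos ∠NRG = RN·RG / (|RN||RG|), giving 66.09°.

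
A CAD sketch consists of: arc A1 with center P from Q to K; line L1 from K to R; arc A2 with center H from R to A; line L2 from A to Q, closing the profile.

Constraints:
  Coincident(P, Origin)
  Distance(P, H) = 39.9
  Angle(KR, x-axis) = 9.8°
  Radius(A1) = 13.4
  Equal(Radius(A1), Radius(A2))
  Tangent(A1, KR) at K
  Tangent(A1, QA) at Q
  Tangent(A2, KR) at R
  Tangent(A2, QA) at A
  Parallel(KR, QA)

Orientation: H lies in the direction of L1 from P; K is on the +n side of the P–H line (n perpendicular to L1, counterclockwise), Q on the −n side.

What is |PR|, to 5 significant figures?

42.090

The slot axis is L1's direction at 9.8°, so u = (cos 9.8°, sin 9.8°) = (0.98541, 0.17021) and n = (−sin 9.8°, cos 9.8°) = (-0.17021, 0.98541). P is at the origin and H lies 39.9 along u from P, so H = 39.9·u = (39.318, 6.7914). Tangency of A1 to both parallel lines with radius 13.4 puts K and Q at P ± 13.4·n: K = (-2.2808, 13.204), Q = (2.2808, -13.204). Equal radii place R and A the same way about H: R = H + 13.4·n = (37.037, 19.996), A = H − 13.4·n = (41.599, -6.4131). Then |PR| = |R − P| = 42.090.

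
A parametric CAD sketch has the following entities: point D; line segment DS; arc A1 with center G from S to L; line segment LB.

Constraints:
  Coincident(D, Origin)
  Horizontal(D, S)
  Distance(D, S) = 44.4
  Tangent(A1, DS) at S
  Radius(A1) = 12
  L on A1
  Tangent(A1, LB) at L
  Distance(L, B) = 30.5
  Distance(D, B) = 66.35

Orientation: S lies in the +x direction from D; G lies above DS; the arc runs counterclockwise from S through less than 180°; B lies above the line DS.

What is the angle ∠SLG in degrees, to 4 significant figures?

38.56°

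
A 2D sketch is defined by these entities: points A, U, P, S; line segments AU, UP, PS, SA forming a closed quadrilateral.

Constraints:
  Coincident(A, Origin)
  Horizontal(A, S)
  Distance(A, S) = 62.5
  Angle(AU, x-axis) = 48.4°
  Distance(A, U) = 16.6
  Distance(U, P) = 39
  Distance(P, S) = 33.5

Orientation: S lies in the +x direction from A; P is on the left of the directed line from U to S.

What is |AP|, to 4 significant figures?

54.68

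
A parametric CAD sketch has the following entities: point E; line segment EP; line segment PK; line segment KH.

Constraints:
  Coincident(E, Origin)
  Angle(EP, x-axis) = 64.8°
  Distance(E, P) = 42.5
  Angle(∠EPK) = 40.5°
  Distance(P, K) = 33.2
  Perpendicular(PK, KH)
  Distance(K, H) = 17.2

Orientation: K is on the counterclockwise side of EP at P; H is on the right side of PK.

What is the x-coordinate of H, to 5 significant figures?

-19.241

E is at the origin; EP runs at 64.8° with length 42.5, so P = 42.5·(cos 64.8°, sin 64.8°) = (18.096, 38.455). ∠EPK = 40.5°, so PK runs at 64.8° + (180° − 40.5°) = 204.30° from the x-axis; with |PK| = 33.2, K = P + 33.2·(cos 204.30°, sin 204.30°) = (-12.163, 24.793). The perpendicularity gives KH at right angles to PK; with |KH| = 17.2 on the right of PK, H = K + 17.2·(-0.41151, 0.91140) = (-19.241, 40.469). So H.x = -19.241.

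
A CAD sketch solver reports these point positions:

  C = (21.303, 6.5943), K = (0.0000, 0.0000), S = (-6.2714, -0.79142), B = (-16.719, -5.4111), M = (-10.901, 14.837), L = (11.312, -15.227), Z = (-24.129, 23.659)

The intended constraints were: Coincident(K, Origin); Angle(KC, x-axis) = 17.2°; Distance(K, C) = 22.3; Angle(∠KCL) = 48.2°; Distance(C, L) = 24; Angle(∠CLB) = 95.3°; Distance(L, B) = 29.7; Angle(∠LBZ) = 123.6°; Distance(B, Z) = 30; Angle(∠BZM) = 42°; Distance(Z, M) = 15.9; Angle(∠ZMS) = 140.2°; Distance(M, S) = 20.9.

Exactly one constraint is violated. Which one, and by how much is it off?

Distance(M, S) = 20.9 — off by 4.60.

K = (0.00, 0.00) ✓; KC at 17.20° ✓; |KC| = 22.30 ✓; ∠KCL = 48.20° ✓; |CL| = 24.00 ✓; ∠CLB = 95.30° ✓; |LB| = 29.70 ✓; ∠LBZ = 123.6° ✓; |BZ| = 30.00 ✓; ∠BZM = 42.00° ✓; |ZM| = 15.90 ✓; ∠ZMS = 140.2° ✓; |MS| = 16.30 ✗.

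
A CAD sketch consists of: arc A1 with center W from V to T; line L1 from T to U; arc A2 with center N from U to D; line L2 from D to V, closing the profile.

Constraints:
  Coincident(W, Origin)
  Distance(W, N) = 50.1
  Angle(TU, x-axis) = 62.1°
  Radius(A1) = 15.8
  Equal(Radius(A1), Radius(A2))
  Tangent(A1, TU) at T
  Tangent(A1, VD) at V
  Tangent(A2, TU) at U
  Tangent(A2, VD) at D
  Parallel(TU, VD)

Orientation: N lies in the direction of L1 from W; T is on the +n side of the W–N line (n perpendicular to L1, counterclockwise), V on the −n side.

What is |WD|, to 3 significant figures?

52.5

The slot axis is L1's direction at 62.1°, so u = (cos 62.1°, sin 62.1°) = (0.468, 0.884) and n = (−sin 62.1°, cos 62.1°) = (-0.884, 0.468). W is at the origin and N lies 50.1 along u from W, so N = 50.1·u = (23.4, 44.3). Tangency of A1 to both parallel lines with radius 15.8 puts T and V at W ± 15.8·n: T = (-14.0, 7.39), V = (14.0, -7.39). Equal radii place U and D the same way about N: U = N + 15.8·n = (9.48, 51.7), D = N − 15.8·n = (37.4, 36.9). Then |WD| = |D − W| = 52.5.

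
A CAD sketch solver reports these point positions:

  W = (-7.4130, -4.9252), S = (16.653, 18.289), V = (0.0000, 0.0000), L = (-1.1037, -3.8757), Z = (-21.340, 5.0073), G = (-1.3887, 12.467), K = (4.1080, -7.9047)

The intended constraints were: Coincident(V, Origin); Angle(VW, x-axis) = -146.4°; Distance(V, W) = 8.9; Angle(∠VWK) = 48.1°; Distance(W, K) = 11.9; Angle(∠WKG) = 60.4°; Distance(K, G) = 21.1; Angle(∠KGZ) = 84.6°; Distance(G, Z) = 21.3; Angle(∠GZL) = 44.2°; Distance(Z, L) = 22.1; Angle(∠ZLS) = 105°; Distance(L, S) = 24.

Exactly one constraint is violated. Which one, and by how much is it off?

Distance(L, S) = 24 — off by 4.40.

V = (0.00, 0.00) ✓; VW at -146.4° ✓; |VW| = 8.900 ✓; ∠VWK = 48.10° ✓; |WK| = 11.90 ✓; ∠WKG = 60.40° ✓; |KG| = 21.10 ✓; ∠KGZ = 84.60° ✓; |GZ| = 21.30 ✓; ∠GZL = 44.20° ✓; |ZL| = 22.10 ✓; ∠ZLS = 105.0° ✓; |LS| = 28.40 ✗.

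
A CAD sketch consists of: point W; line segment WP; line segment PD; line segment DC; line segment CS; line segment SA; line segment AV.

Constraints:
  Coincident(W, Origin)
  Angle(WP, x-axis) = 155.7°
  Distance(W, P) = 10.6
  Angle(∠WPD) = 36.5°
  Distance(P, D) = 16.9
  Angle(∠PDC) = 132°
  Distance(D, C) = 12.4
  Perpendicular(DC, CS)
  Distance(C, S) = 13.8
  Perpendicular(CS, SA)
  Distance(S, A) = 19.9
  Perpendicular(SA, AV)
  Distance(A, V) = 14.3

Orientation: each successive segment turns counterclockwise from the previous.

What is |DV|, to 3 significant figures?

7.52

W is at the origin; WP runs at 155.7° with length 10.6, so P = (-9.66, 4.36). ∠WPD = 36.5° gives PD at -60.8° from the x-axis; with |PD| = 16.9, D = (-1.42, -10.4). ∠PDC = 132.0° gives DC at -12.8° from the x-axis; with |DC| = 12.4, C = (10.7, -13.1). DC is perpendicular to CS, so CS runs at 77.2°; with |CS| = 13.8, S = (13.7, 0.320). CS is perpendicular to SA, so SA runs at 167°; with |SA| = 19.9, A = (-5.67, 4.73). SA is perpendicular to AV, so AV runs at -103°; with |AV| = 14.3, V = (-8.84, -9.22). Then |DV| = |V − D| = 7.52.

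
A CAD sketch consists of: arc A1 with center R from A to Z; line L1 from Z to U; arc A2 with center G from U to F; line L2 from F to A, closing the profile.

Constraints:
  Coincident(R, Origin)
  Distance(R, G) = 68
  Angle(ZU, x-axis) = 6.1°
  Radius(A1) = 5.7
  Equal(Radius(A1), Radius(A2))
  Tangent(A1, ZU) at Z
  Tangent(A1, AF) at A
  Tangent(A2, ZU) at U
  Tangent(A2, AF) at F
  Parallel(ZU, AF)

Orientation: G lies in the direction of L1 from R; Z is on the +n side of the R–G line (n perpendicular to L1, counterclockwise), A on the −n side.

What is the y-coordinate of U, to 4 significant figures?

12.89

Tangency of A1 to both parallel lines with radius 5.7 puts Z and A at R ± 5.7·n: Z = (-0.6057, 5.668), A = (0.6057, -5.668). Equal radii place U and F the same way about G: U = G + 5.7·n = (67.01, 12.89), F = G − 5.7·n = (68.22, 1.558). So U.y = 12.89.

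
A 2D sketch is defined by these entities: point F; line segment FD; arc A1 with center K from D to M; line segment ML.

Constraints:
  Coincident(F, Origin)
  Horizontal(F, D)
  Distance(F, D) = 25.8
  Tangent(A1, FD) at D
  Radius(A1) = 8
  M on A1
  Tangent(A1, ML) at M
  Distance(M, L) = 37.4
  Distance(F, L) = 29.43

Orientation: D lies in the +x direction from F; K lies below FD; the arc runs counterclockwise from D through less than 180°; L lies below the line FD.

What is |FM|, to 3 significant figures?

20.3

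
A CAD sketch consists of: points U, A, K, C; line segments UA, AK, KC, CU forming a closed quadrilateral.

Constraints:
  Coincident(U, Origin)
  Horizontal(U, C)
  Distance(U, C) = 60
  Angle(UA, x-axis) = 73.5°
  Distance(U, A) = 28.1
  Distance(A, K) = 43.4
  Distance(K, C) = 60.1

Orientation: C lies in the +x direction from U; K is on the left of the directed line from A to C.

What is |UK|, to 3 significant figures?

69.1

Checks: |AK| = 43.40 ✓; |KC| = 60.10 ✓.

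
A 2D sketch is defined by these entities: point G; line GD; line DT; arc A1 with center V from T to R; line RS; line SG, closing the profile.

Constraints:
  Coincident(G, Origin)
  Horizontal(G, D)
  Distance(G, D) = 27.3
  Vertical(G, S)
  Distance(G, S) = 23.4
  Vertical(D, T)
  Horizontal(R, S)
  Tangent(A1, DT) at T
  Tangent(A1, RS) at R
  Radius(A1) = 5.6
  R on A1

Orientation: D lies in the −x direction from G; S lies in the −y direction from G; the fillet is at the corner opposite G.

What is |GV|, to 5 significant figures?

28.067

G is at the origin; G and D share the same y with |GD| = 27.3 and D on the −x side, so D = (-27.300, 0.0000). G and S share the same x with |GS| = 23.4 and S on the −y side, so S = (0.0000, -23.400). The virtual corner opposite G is at (-27.300, -23.400). Tangency of A1 to DT means the radius VT is perpendicular to DT and tangency of A1 to RS means the radius VR is perpendicular to RS, with radius 5.6, so the center V sits 5.6 in from both sides at V = (-21.700, -17.800). Then |GV| = |V − G| = 28.067.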